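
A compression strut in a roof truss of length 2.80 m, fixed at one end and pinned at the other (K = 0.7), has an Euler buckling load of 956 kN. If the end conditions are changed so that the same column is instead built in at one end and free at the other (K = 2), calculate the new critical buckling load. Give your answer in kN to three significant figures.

P_cr ≈ 117 kN

P_cr ∝ 1/K², so P_cr,new = P_cr,old × (K_old/K_new)² = 956 × (0.7/2)²
= 956 × 0.1225 = 117 kN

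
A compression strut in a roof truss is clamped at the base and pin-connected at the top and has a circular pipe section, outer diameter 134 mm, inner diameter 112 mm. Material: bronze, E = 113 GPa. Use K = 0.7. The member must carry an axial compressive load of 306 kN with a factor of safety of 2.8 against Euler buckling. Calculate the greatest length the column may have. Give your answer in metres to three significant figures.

d_o = 134 mm, d_i = 112 mm
I = π(d_o⁴ − d_i⁴)/64 = π(134⁴ − 112.0⁴)/64 = 8.103×10^6 mm⁴
I = 8.103×10^-6 m⁴
Required critical load P_cr = n·P = 2.8 × 306 = 856.8 kN = 8.568×10^5 N
From P_cr = π²EI/(K·L)²:  L = (1/K)·√(π²EI/P_cr) = (1/0.7)·√(π²×1.13×10^11×8.103×10^-6/8.568×10^5)
L = 4.64 m

L_max ≈ 4.64 m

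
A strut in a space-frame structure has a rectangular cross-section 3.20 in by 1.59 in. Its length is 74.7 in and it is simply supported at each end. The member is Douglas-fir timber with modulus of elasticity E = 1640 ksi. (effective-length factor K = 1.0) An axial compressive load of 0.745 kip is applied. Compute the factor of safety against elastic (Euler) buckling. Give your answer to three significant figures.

n ≈ 4.17

Buckling occurs about the weak axis: I_min = h·b³/12 with b = 1.59 in (the shorter side).
I_min = 3.20×1.59³/12 = 1.072 in⁴
Effective length L_e = K·L = 1 × 74.7 = 74.70 in
P_cr = π²EI / L_e² = π² × 1640×10³ × 1.072 / 74.70² = 3.109×10^3 lb
Factor of safety n = P_cr / P = 3.1093 / 0.745 = 4.17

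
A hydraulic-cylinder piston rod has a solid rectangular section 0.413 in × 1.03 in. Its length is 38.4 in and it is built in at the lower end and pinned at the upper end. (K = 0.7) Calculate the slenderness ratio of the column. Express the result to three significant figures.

For a rectangle r_min = b/√12 = 0.413/√12 = 0.1192 in
L_e = K·L = 0.7 × 38.4 = 26.88 in
λ = L_e / r_min = 26.880 / 0.1192 = 225

λ ≈ 225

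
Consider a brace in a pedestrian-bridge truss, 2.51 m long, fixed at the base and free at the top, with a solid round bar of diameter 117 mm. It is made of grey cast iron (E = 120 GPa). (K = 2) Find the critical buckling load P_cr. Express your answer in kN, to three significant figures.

P_cr ≈ 432 kN

I = πd⁴/64 = π×117⁴/64 = 9.198×10^6 mm⁴
I = 9.198×10^6 mm⁴ = 9.198×10^-6 m⁴
Effective length L_e = K·L = 2 × 2.51 = 5.020 m
P_cr = π²EI / L_e² = π² × 120×10⁹ × 9.198×10^-6 / 5.020² = 4.323×10^5 N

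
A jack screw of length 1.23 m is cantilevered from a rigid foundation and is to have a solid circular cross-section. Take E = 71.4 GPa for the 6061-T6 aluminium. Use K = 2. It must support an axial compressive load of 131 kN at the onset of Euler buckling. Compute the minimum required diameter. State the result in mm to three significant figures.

d ≈ 69.2 mm

L_e = K·L = 2 × 1.23 = 2.460 m
Required I = P_cr·L_e²/(π²E) = 1.310×10^5 × 2.460² / (π² × 7.14×10^10) = 1.125×10^-6 m⁴
I_req = 1.125×10^6 mm⁴
Solid circle: I = πd⁴/64  ⇒  d = (64I/π)^(1/4) = (64×1.125×10^6/π)^(1/4) = 69.2 mm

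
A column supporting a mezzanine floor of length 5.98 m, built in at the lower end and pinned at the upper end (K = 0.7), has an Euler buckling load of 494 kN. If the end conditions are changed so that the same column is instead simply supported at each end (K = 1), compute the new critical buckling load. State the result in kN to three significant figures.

P_cr ∝ 1/K², so P_cr,new = P_cr,old × (K_old/K_new)² = 494 × (0.7/1)²
= 494 × 0.4900 = 242 kN

P_cr ≈ 242 kN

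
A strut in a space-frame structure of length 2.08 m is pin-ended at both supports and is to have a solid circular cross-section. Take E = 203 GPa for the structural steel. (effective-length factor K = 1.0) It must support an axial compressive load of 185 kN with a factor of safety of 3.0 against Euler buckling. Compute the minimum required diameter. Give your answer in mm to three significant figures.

Required P_cr = n·P = 3.0 × 185 = 555.0 kN
L_e = K·L = 1 × 2.08 = 2.080 m
Required I = P_cr·L_e²/(π²E) = 5.550×10^5 × 2.080² / (π² × 2.03×10^11) = 1.198×10^-6 m⁴
I_req = 1.198×10^6 mm⁴
Solid circle: I = πd⁴/64  ⇒  d = (64I/π)^(1/4) = (64×1.198×10^6/π)^(1/4) = 70.3 mm

d ≈ 70.3 mm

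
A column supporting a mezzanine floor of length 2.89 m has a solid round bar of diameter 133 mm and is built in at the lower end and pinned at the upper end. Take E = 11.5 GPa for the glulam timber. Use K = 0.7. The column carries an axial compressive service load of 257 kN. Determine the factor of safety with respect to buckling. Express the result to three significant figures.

n ≈ 1.66

I = πd⁴/64 = π×133⁴/64 = 1.536×10^7 mm⁴
I = 1.536×10^7 mm⁴ = 1.536×10^-5 m⁴
Effective length L_e = K·L = 0.7 × 2.89 = 2.023 m
P_cr = π²EI / L_e² = π² × 11.5×10⁹ × 1.536×10^-5 / 2.023² = 4.260×10^5 N
Factor of safety n = P_cr / P = 425.97 / 257 = 1.66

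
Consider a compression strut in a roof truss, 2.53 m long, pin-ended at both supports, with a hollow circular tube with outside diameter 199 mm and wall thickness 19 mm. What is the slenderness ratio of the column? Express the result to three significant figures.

λ ≈ 39.5

Inner diameter d_i = 199 − 2×19 = 161.0 mm
I = π(d_o⁴ − d_i⁴)/64 = π(199⁴ − 161.0⁴)/64 = 4.400×10^7 mm⁴
A = 1.074×10^4 mm²;  r_min = √(I/A) = √(4.400×10^7/1.074×10^4) = 63.99 mm
L_e = K·L = 1 × 2.53 m = 2.530 m = 2530.0 mm
λ = L_e / r_min = 2530.0 / 63.99 = 39.5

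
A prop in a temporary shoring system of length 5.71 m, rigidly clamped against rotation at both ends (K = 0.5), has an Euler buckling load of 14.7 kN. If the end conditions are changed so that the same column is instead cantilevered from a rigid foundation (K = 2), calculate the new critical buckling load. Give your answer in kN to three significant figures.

P_cr ∝ 1/K², so P_cr,new = P_cr,old × (K_old/K_new)² = 14.7 × (0.5/2)²
= 14.7 × 0.06250 = 0.919 kN

P_cr ≈ 0.919 kN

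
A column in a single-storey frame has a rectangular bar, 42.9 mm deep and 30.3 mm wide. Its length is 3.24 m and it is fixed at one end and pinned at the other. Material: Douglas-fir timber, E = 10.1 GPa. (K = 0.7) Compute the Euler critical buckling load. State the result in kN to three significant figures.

P_cr ≈ 1.93 kN

Buckling occurs about the weak axis: I_min = h·b³/12 with b = 30.3 mm (the shorter side).
I_min = 42.9×30.3³/12 = 9.945×10^4 mm⁴
I = 9.945×10^4 mm⁴ = 9.945×10^-8 m⁴
Effective length L_e = K·L = 0.7 × 3.24 = 2.268 m
P_cr = π²EI / L_e² = π² × 10.1×10⁹ × 9.945×10^-8 / 2.268² = 1.927×10^3 N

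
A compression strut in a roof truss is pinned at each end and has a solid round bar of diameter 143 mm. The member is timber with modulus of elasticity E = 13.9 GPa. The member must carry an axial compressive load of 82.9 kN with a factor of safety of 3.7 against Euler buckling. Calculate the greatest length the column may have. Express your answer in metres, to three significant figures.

L_max ≈ 3.03 m

I = πd⁴/64 = π×143⁴/64 = 2.053×10^7 mm⁴
I = 2.053×10^-5 m⁴
Required critical load P_cr = n·P = 3.7 × 82.9 = 306.7 kN = 3.067×10^5 N
From P_cr = π²EI/(K·L)²:  L = (1/K)·√(π²EI/P_cr) = (1/1)·√(π²×1.39×10^10×2.053×10^-5/3.067×10^5)
L = 3.03 m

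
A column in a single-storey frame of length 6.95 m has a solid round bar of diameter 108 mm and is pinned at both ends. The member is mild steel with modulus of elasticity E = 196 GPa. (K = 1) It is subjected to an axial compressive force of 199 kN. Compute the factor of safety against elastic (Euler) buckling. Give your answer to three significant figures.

I = πd⁴/64 = π×108⁴/64 = 6.678×10^6 mm⁴
I = 6.678×10^6 mm⁴ = 6.678×10^-6 m⁴
Effective length L_e = K·L = 1 × 6.95 = 6.950 m
P_cr = π²EI / L_e² = π² × 196×10⁹ × 6.678×10^-6 / 6.950² = 2.675×10^5 N
Factor of safety n = P_cr / P = 267.46 / 199 = 1.34

n ≈ 1.34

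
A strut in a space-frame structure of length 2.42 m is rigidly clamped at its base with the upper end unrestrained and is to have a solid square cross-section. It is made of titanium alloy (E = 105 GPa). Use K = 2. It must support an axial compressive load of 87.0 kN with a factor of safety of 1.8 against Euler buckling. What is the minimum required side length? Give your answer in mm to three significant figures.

Required P_cr = n·P = 1.8 × 87.0 = 156.6 kN
L_e = K·L = 2 × 2.42 = 4.840 m
Required I = P_cr·L_e²/(π²E) = 1.566×10^5 × 4.840² / (π² × 1.05×10^11) = 3.540×10^-6 m⁴
I_req = 3.540×10^6 mm⁴
Solid square: I = a⁴/12  ⇒  a = (12I)^(1/4) = (12×3.540×10^6)^(1/4) = 80.7 mm

a ≈ 80.7 mm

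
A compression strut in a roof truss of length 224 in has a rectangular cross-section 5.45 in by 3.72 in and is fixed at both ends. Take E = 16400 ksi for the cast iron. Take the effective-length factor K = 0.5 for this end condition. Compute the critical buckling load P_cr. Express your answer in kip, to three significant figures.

P_cr ≈ 302 kip

Buckling occurs about the weak axis: I_min = h·b³/12 with b = 3.72 in (the shorter side).
I_min = 5.45×3.72³/12 = 23.38 in⁴
Effective length L_e = K·L = 0.5 × 224 = 112.0 in
P_cr = π²EI / L_e² = π² × 16400×10³ × 23.38 / 112.0² = 3.017×10^5 lb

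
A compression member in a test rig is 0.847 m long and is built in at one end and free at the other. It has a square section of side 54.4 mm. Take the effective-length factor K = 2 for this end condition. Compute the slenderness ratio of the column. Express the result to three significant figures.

λ ≈ 108

For a square r = a/√12 = 54.4/√12 = 15.70 mm
L_e = K·L = 2 × 0.847 m = 1.694 m = 1694.0 mm
λ = L_e / r_min = 1694.0 / 15.70 = 108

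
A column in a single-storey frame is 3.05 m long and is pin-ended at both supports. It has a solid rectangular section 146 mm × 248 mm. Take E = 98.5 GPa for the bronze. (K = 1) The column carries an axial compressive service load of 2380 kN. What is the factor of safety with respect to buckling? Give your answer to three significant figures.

n ≈ 2.82

Buckling occurs about the weak axis: I_min = h·b³/12 with b = 146 mm (the shorter side).
I_min = 248×146³/12 = 6.432×10^7 mm⁴
I = 6.432×10^7 mm⁴ = 6.432×10^-5 m⁴
Effective length L_e = K·L = 1 × 3.05 = 3.050 m
P_cr = π²EI / L_e² = π² × 98.5×10⁹ × 6.432×10^-5 / 3.050² = 6.721×10^6 N
Factor of safety n = P_cr / P = 6721.5 / 2380 = 2.82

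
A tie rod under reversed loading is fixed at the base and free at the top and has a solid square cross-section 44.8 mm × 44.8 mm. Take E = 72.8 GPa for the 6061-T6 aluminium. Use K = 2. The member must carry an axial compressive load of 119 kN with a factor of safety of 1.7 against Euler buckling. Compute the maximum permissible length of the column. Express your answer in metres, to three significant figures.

I = a⁴/12 = 44.8⁴/12 = 3.357×10^5 mm⁴
I = 3.357×10^-7 m⁴
Required critical load P_cr = n·P = 1.7 × 119 = 202.3 kN = 2.023×10^5 N
From P_cr = π²EI/(K·L)²:  L = (1/K)·√(π²EI/P_cr) = (1/2)·√(π²×7.28×10^10×3.357×10^-7/2.023×10^5)
L = 0.546 m

L_max ≈ 0.546 m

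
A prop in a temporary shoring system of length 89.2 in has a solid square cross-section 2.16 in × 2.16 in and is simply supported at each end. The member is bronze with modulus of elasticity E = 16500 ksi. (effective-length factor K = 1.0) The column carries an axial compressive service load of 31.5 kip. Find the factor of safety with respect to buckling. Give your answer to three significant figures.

n ≈ 1.18

I = a⁴/12 = 2.16⁴/12 = 1.814 in⁴
Effective length L_e = K·L = 1 × 89.2 = 89.20 in
P_cr = π²EI / L_e² = π² × 16500×10³ × 1.814 / 89.20² = 3.713×10^4 lb
Factor of safety n = P_cr / P = 37.127 / 31.5 = 1.18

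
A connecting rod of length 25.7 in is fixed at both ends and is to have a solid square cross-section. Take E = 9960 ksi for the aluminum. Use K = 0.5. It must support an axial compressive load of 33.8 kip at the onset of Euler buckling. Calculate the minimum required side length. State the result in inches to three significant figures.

a ≈ 0.909 in

L_e = K·L = 0.5 × 25.7 = 12.85 in
Required I = P_cr·L_e²/(π²E) = 3.380×10^4 × 12.85² / (π² × 9.96×10^6) = 5.678×10^-2 in⁴
Solid square: I = a⁴/12  ⇒  a = (12I)^(1/4) = (12×5.678×10^-2)^(1/4) = 0.909 in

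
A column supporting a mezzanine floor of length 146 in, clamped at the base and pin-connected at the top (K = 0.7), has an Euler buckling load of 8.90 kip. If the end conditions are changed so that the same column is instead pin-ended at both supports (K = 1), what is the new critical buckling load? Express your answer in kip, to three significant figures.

P_cr ∝ 1/K², so P_cr,new = P_cr,old × (K_old/K_new)² = 8.90 × (0.7/1)²
= 8.90 × 0.4900 = 4.36 kip

P_cr ≈ 4.36 kip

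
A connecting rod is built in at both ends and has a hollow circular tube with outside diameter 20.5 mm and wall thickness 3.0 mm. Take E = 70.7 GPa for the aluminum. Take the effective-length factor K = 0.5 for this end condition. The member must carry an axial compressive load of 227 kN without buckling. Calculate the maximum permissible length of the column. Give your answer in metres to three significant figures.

L_max ≈ 0.283 m

Inner diameter d_i = 20.5 − 2×3.0 = 14.50 mm
I = π(d_o⁴ − d_i⁴)/64 = π(20.5⁴ − 14.50⁴)/64 = 6.499×10^3 mm⁴
I = 6.499×10^-9 m⁴
At the buckling limit P_cr = P = 2.270×10^5 N
From P_cr = π²EI/(K·L)²:  L = (1/K)·√(π²EI/P_cr) = (1/0.5)·√(π²×7.07×10^10×6.499×10^-9/2.270×10^5)
L = 0.283 m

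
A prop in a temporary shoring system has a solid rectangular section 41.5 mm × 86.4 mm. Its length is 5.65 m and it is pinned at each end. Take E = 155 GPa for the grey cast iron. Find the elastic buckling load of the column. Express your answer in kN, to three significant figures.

Buckling occurs about the weak axis: I_min = h·b³/12 with b = 41.5 mm (the shorter side).
I_min = 86.4×41.5³/12 = 5.146×10^5 mm⁴
I = 5.146×10^5 mm⁴ = 5.146×10^-7 m⁴
Effective length L_e = K·L = 1 × 5.65 = 5.650 m
P_cr = π²EI / L_e² = π² × 155×10⁹ × 5.146×10^-7 / 5.650² = 2.466×10^4 N

P_cr ≈ 24.7 kN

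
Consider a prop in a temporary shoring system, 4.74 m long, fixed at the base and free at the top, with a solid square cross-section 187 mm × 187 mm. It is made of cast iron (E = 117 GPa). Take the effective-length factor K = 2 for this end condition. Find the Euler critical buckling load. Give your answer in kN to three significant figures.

P_cr ≈ 1310 kN

I = a⁴/12 = 187⁴/12 = 1.019×10^8 mm⁴
I = 1.019×10^8 mm⁴ = 1.019×10^-4 m⁴
Effective length L_e = K·L = 2 × 4.74 = 9.480 m
P_cr = π²EI / L_e² = π² × 117×10⁹ × 1.019×10^-4 / 9.480² = 1.309×10^6 N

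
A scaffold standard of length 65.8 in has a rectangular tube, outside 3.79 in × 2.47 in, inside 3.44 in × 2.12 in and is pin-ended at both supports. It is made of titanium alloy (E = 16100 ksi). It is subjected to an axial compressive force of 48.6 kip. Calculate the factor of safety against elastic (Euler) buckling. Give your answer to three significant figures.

n ≈ 1.53

Weak-axis I_min = (h_o·b_o³ − h_i·b_i³)/12 with b_o = 2.47, b_i = 2.120 in (shorter outer/inner sides).
I_min = (3.79×2.47³ − 3.440×2.120³)/12 = 2.028 in⁴
Effective length L_e = K·L = 1 × 65.8 = 65.80 in
P_cr = π²EI / L_e² = π² × 16100×10³ × 2.028 / 65.80² = 7.443×10^4 lb
Factor of safety n = P_cr / P = 74.428 / 48.6 = 1.53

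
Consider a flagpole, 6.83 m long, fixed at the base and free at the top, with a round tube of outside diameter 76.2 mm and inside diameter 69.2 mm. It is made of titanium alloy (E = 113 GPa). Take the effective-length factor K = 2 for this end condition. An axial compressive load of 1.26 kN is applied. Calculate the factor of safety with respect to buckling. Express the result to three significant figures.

n ≈ 2.51

d_o = 76.2 mm, d_i = 69.2 mm
I = π(d_o⁴ − d_i⁴)/64 = π(76.2⁴ − 69.20⁴)/64 = 5.293×10^5 mm⁴
I = 5.293×10^5 mm⁴ = 5.293×10^-7 m⁴
Effective length L_e = K·L = 2 × 6.83 = 13.66 m
P_cr = π²EI / L_e² = π² × 113×10⁹ × 5.293×10^-7 / 13.66² = 3.164×10^3 N
Factor of safety n = P_cr / P = 3.1638 / 1.26 = 2.51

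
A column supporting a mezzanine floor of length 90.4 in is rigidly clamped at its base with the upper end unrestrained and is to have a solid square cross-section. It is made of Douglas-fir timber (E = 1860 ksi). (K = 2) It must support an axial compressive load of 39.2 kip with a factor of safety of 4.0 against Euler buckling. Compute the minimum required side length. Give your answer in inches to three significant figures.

a ≈ 7.61 in

Required P_cr = n·P = 4.0 × 39.2 = 156.8 kip
L_e = K·L = 2 × 90.4 = 180.8 in
Required I = P_cr·L_e²/(π²E) = 1.568×10^5 × 180.8² / (π² × 1.86×10^6) = 279.2 in⁴
Solid square: I = a⁴/12  ⇒  a = (12I)^(1/4) = (12×279.2)^(1/4) = 7.61 in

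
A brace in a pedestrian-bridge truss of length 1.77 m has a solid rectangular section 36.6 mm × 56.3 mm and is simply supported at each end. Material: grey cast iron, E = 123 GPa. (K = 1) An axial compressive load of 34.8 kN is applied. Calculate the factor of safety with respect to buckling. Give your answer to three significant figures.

Buckling occurs about the weak axis: I_min = h·b³/12 with b = 36.6 mm (the shorter side).
I_min = 56.3×36.6³/12 = 2.300×10^5 mm⁴
I = 2.300×10^5 mm⁴ = 2.300×10^-7 m⁴
Effective length L_e = K·L = 1 × 1.77 = 1.770 m
P_cr = π²EI / L_e² = π² × 123×10⁹ × 2.300×10^-7 / 1.770² = 8.913×10^4 N
Factor of safety n = P_cr / P = 89.131 / 34.8 = 2.56

n ≈ 2.56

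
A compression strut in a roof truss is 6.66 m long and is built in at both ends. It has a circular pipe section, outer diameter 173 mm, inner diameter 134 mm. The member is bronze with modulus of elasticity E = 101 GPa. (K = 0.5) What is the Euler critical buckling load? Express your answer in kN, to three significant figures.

d_o = 173 mm, d_i = 134 mm
I = π(d_o⁴ − d_i⁴)/64 = π(173⁴ − 134.0⁴)/64 = 2.814×10^7 mm⁴
I = 2.814×10^7 mm⁴ = 2.814×10^-5 m⁴
Effective length L_e = K·L = 0.5 × 6.66 = 3.330 m
P_cr = π²EI / L_e² = π² × 101×10⁹ × 2.814×10^-5 / 3.330² = 2.530×10^6 N

P_cr ≈ 2530 kN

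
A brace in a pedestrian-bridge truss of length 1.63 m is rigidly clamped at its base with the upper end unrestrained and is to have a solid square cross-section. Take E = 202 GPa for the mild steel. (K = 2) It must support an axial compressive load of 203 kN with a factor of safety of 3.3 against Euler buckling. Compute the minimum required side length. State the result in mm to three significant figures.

Required P_cr = n·P = 3.3 × 203 = 669.9 kN
L_e = K·L = 2 × 1.63 = 3.260 m
Required I = P_cr·L_e²/(π²E) = 6.699×10^5 × 3.260² / (π² × 2.02×10^11) = 3.571×10^-6 m⁴
I_req = 3.571×10^6 mm⁴
Solid square: I = a⁴/12  ⇒  a = (12I)^(1/4) = (12×3.571×10^6)^(1/4) = 80.9 mm

a ≈ 80.9 mm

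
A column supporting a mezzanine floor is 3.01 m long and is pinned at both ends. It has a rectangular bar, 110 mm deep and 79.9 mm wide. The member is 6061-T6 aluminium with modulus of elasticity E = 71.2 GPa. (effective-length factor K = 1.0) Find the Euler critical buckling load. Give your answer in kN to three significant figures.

P_cr ≈ 363 kN

Buckling occurs about the weak axis: I_min = h·b³/12 with b = 79.9 mm (the shorter side).
I_min = 110×79.9³/12 = 4.676×10^6 mm⁴
I = 4.676×10^6 mm⁴ = 4.676×10^-6 m⁴
Effective length L_e = K·L = 1 × 3.01 = 3.010 m
P_cr = π²EI / L_e² = π² × 71.2×10⁹ × 4.676×10^-6 / 3.010² = 3.627×10^5 N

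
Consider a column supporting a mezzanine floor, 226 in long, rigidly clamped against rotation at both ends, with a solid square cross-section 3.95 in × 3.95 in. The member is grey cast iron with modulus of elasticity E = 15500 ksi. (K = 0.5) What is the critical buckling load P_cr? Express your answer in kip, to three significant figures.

I = a⁴/12 = 3.95⁴/12 = 20.29 in⁴
Effective length L_e = K·L = 0.5 × 226 = 113.0 in
P_cr = π²EI / L_e² = π² × 15500×10³ × 20.29 / 113.0² = 2.430×10^5 lb

P_cr ≈ 243 kip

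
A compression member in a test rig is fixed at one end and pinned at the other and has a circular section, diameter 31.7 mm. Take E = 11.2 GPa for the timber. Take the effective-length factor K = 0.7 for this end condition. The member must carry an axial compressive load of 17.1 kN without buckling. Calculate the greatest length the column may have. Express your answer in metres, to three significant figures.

I = πd⁴/64 = π×31.7⁴/64 = 4.957×10^4 mm⁴
I = 4.957×10^-8 m⁴
At the buckling limit P_cr = P = 1.710×10^4 N
From P_cr = π²EI/(K·L)²:  L = (1/K)·√(π²EI/P_cr) = (1/0.7)·√(π²×1.12×10^10×4.957×10^-8/1.710×10^4)
L = 0.809 m

L_max ≈ 0.809 m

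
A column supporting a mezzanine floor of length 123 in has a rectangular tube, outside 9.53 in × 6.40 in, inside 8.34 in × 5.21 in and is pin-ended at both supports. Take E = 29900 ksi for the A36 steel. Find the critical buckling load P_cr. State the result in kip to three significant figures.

Weak-axis I_min = (h_o·b_o³ − h_i·b_i³)/12 with b_o = 6.40, b_i = 5.210 in (shorter outer/inner sides).
I_min = (9.53×6.40³ − 8.340×5.210³)/12 = 109.9 in⁴
Effective length L_e = K·L = 1 × 123 = 123.0 in
P_cr = π²EI / L_e² = π² × 29900×10³ × 109.9 / 123.0² = 2.144×10^6 lb

P_cr ≈ 2140 kip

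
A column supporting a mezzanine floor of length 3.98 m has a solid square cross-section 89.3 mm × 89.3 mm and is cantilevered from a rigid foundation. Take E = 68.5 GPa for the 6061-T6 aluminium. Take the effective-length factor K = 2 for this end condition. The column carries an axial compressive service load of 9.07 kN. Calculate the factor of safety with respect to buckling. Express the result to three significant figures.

n ≈ 6.23

I = a⁴/12 = 89.3⁴/12 = 5.299×10^6 mm⁴
I = 5.299×10^6 mm⁴ = 5.299×10^-6 m⁴
Effective length L_e = K·L = 2 × 3.98 = 7.960 m
P_cr = π²EI / L_e² = π² × 68.5×10⁹ × 5.299×10^-6 / 7.960² = 5.654×10^4 N
Factor of safety n = P_cr / P = 56.544 / 9.07 = 6.23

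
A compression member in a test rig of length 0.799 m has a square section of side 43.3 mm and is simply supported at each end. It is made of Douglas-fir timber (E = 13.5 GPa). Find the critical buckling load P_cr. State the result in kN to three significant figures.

I = a⁴/12 = 43.3⁴/12 = 2.929×10^5 mm⁴
I = 2.929×10^5 mm⁴ = 2.929×10^-7 m⁴
Effective length L_e = K·L = 1 × 0.799 = 0.7990 m
P_cr = π²EI / L_e² = π² × 13.5×10⁹ × 2.929×10^-7 / 0.7990² = 6.114×10^4 N

P_cr ≈ 61.1 kN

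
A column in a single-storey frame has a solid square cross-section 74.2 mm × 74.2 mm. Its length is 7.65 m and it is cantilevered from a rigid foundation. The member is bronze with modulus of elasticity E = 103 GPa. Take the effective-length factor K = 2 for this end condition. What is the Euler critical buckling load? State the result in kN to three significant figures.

I = a⁴/12 = 74.2⁴/12 = 2.526×10^6 mm⁴
I = 2.526×10^6 mm⁴ = 2.526×10^-6 m⁴
Effective length L_e = K·L = 2 × 7.65 = 15.30 m
P_cr = π²EI / L_e² = π² × 103×10⁹ × 2.526×10^-6 / 15.30² = 1.097×10^4 N

P_cr ≈ 11.0 kN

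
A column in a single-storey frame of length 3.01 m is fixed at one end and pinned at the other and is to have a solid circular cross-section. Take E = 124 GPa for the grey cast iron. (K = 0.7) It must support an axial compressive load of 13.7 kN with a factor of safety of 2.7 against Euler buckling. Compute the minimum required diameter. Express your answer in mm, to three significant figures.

Required P_cr = n·P = 2.7 × 13.7 = 36.99 kN
L_e = K·L = 0.7 × 3.01 = 2.107 m
Required I = P_cr·L_e²/(π²E) = 3.699×10^4 × 2.107² / (π² × 1.24×10^11) = 1.342×10^-7 m⁴
I_req = 1.342×10^5 mm⁴
Solid circle: I = πd⁴/64  ⇒  d = (64I/π)^(1/4) = (64×1.342×10^5/π)^(1/4) = 40.7 mm

d ≈ 40.7 mm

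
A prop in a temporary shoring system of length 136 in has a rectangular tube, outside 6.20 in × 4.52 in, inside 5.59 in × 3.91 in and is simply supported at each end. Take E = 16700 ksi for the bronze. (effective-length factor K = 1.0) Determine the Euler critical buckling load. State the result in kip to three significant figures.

Weak-axis I_min = (h_o·b_o³ − h_i·b_i³)/12 with b_o = 4.52, b_i = 3.910 in (shorter outer/inner sides).
I_min = (6.20×4.52³ − 5.590×3.910³)/12 = 19.87 in⁴
Effective length L_e = K·L = 1 × 136 = 136.0 in
P_cr = π²EI / L_e² = π² × 16700×10³ × 19.87 / 136.0² = 1.770×10^5 lb

P_cr ≈ 177 kip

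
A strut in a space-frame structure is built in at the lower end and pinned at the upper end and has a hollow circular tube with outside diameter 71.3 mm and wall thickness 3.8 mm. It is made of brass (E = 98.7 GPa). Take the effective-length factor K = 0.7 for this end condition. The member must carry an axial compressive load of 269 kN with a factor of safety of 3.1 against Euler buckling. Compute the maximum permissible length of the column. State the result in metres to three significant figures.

L_max ≈ 1.05 m

Inner diameter d_i = 71.3 − 2×3.8 = 63.70 mm
I = π(d_o⁴ − d_i⁴)/64 = π(71.3⁴ − 63.70⁴)/64 = 4.604×10^5 mm⁴
I = 4.604×10^-7 m⁴
Required critical load P_cr = n·P = 3.1 × 269 = 833.9 kN = 8.339×10^5 N
From P_cr = π²EI/(K·L)²:  L = (1/K)·√(π²EI/P_cr) = (1/0.7)·√(π²×9.87×10^10×4.604×10^-7/8.339×10^5)
L = 1.05 m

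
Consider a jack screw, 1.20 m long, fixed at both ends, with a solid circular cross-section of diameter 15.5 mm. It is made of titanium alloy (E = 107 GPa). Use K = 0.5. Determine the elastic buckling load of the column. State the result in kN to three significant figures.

I = πd⁴/64 = π×15.5⁴/64 = 2.833×10^3 mm⁴
I = 2.833×10^3 mm⁴ = 2.833×10^-9 m⁴
Effective length L_e = K·L = 0.5 × 1.20 = 0.6000 m
P_cr = π²EI / L_e² = π² × 107×10⁹ × 2.833×10^-9 / 0.6000² = 8.311×10^3 N

P_cr ≈ 8.31 kN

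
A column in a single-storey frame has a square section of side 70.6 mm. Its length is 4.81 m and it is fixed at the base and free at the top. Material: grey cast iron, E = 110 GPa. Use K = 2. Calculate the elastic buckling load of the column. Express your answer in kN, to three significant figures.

P_cr ≈ 24.3 kN

I = a⁴/12 = 70.6⁴/12 = 2.070×10^6 mm⁴
I = 2.070×10^6 mm⁴ = 2.070×10^-6 m⁴
Effective length L_e = K·L = 2 × 4.81 = 9.620 m
P_cr = π²EI / L_e² = π² × 110×10⁹ × 2.070×10^-6 / 9.620² = 2.429×10^4 N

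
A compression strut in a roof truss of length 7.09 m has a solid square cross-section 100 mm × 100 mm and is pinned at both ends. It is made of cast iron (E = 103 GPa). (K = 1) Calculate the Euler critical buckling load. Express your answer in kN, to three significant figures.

P_cr ≈ 169 kN

I = a⁴/12 = 100⁴/12 = 8.333×10^6 mm⁴
I = 8.333×10^6 mm⁴ = 8.333×10^-6 m⁴
Effective length L_e = K·L = 1 × 7.09 = 7.090 m
P_cr = π²EI / L_e² = π² × 103×10⁹ × 8.333×10^-6 / 7.090² = 1.685×10^5 N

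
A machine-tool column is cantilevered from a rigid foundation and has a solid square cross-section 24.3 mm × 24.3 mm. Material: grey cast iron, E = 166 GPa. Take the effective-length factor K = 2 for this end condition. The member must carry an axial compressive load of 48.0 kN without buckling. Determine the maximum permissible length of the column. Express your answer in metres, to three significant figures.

I = a⁴/12 = 24.3⁴/12 = 2.906×10^4 mm⁴
I = 2.906×10^-8 m⁴
At the buckling limit P_cr = P = 4.800×10^4 N
From P_cr = π²EI/(K·L)²:  L = (1/K)·√(π²EI/P_cr) = (1/2)·√(π²×1.66×10^11×2.906×10^-8/4.800×10^4)
L = 0.498 m

L_max ≈ 0.498 m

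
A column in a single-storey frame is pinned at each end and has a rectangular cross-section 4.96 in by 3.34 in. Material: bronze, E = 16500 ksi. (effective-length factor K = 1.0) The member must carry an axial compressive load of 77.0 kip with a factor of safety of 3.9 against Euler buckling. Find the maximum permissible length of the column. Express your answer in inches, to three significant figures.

L_max ≈ 91.4 in

Buckling occurs about the weak axis: I_min = h·b³/12 with b = 3.34 in (the shorter side).
I_min = 4.96×3.34³/12 = 15.40 in⁴
Required critical load P_cr = n·P = 3.9 × 77.0 = 300.3 kip = 3.003×10^5 lb
From P_cr = π²EI/(K·L)²:  L = (1/K)·√(π²EI/P_cr) = (1/1)·√(π²×1.65×10^7×15.40/3.003×10^5)
L = 91.4 in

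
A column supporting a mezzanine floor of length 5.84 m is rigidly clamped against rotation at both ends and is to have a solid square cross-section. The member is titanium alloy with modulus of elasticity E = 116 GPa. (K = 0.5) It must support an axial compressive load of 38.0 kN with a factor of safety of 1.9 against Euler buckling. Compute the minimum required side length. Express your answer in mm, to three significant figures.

a ≈ 50.4 mm

Required P_cr = n·P = 1.9 × 38.0 = 72.20 kN
L_e = K·L = 0.5 × 5.84 = 2.920 m
Required I = P_cr·L_e²/(π²E) = 7.220×10^4 × 2.920² / (π² × 1.16×10^11) = 5.377×10^-7 m⁴
I_req = 5.377×10^5 mm⁴
Solid square: I = a⁴/12  ⇒  a = (12I)^(1/4) = (12×5.377×10^5)^(1/4) = 50.4 mm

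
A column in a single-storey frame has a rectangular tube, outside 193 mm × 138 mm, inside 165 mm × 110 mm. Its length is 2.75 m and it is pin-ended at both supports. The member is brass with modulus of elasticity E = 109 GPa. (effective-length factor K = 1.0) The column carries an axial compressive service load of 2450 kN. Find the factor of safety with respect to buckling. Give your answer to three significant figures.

n ≈ 1.39

Weak-axis I_min = (h_o·b_o³ − h_i·b_i³)/12 with b_o = 138, b_i = 110.0 mm (shorter outer/inner sides).
I_min = (193×138³ − 165.0×110.0³)/12 = 2.397×10^7 mm⁴
I = 2.397×10^7 mm⁴ = 2.397×10^-5 m⁴
Effective length L_e = K·L = 1 × 2.75 = 2.750 m
P_cr = π²EI / L_e² = π² × 109×10⁹ × 2.397×10^-5 / 2.750² = 3.409×10^6 N
Factor of safety n = P_cr / P = 3409.4 / 2450 = 1.39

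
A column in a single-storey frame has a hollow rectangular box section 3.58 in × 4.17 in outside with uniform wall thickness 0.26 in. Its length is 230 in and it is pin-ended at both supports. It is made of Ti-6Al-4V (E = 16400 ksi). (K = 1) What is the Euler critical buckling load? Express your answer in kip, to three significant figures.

Inner dimensions: h_i = 4.17 − 2×0.26 = 3.650 in, b_i = 3.58 − 2×0.26 = 3.060 in
Weak-axis I_min = (h_o·b_o³ − h_i·b_i³)/12 with b_o = 3.58, b_i = 3.060 in (shorter outer/inner sides).
I_min = (4.17×3.58³ − 3.650×3.060³)/12 = 7.229 in⁴
Effective length L_e = K·L = 1 × 230 = 230.0 in
P_cr = π²EI / L_e² = π² × 16400×10³ × 7.229 / 230.0² = 2.212×10^4 lb

P_cr ≈ 22.1 kip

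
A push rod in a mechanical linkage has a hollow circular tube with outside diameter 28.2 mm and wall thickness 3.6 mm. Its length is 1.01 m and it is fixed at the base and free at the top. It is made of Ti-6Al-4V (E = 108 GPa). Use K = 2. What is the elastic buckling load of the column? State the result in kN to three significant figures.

P_cr ≈ 5.62 kN

Inner diameter d_i = 28.2 − 2×3.6 = 21.00 mm
I = π(d_o⁴ − d_i⁴)/64 = π(28.2⁴ − 21.00⁴)/64 = 2.150×10^4 mm⁴
I = 2.150×10^4 mm⁴ = 2.150×10^-8 m⁴
Effective length L_e = K·L = 2 × 1.01 = 2.020 m
P_cr = π²EI / L_e² = π² × 108×10⁹ × 2.150×10^-8 / 2.020² = 5.616×10^3 N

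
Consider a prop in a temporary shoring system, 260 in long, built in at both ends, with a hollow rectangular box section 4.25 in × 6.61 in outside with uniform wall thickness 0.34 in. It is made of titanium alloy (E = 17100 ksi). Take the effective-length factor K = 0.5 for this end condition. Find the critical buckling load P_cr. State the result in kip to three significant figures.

Inner dimensions: h_i = 6.61 − 2×0.34 = 5.930 in, b_i = 4.25 − 2×0.34 = 3.570 in
Weak-axis I_min = (h_o·b_o³ − h_i·b_i³)/12 with b_o = 4.25, b_i = 3.570 in (shorter outer/inner sides).
I_min = (6.61×4.25³ − 5.930×3.570³)/12 = 19.80 in⁴
Effective length L_e = K·L = 0.5 × 260 = 130.0 in
P_cr = π²EI / L_e² = π² × 17100×10³ × 19.80 / 130.0² = 1.977×10^5 lb

P_cr ≈ 198 kip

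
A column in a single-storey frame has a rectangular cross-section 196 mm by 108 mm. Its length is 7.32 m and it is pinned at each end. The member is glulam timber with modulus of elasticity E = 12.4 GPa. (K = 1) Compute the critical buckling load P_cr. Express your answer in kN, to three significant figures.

Buckling occurs about the weak axis: I_min = h·b³/12 with b = 108 mm (the shorter side).
I_min = 196×108³/12 = 2.058×10^7 mm⁴
I = 2.058×10^7 mm⁴ = 2.058×10^-5 m⁴
Effective length L_e = K·L = 1 × 7.32 = 7.320 m
P_cr = π²EI / L_e² = π² × 12.4×10⁹ × 2.058×10^-5 / 7.320² = 4.699×10^4 N

P_cr ≈ 47.0 kN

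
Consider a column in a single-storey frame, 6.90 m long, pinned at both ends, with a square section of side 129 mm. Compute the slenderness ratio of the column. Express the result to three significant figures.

λ ≈ 185

I = a⁴/12 = 129⁴/12 = 2.308×10^7 mm⁴
A = 1.664×10^4 mm²;  r_min = √(I/A) = √(2.308×10^7/1.664×10^4) = 37.24 mm
L_e = K·L = 1 × 6.90 m = 6.900 m = 6900.0 mm
λ = L_e / r_min = 6900.0 / 37.24 = 185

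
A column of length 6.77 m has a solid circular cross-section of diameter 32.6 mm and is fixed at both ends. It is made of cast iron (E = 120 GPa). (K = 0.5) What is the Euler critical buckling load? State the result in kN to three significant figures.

P_cr ≈ 5.73 kN

I = πd⁴/64 = π×32.6⁴/64 = 5.544×10^4 mm⁴
I = 5.544×10^4 mm⁴ = 5.544×10^-8 m⁴
Effective length L_e = K·L = 0.5 × 6.77 = 3.385 m
P_cr = π²EI / L_e² = π² × 120×10⁹ × 5.544×10^-8 / 3.385² = 5.731×10^3 N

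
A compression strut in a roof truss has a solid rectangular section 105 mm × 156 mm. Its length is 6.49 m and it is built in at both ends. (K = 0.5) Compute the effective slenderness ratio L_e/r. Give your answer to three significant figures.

Buckling occurs about the weak axis: I_min = h·b³/12 with b = 105 mm (the shorter side).
I_min = 156×105³/12 = 1.505×10^7 mm⁴
A = 1.638×10^4 mm²;  r_min = √(I/A) = √(1.505×10^7/1.638×10^4) = 30.31 mm
L_e = K·L = 0.5 × 6.49 m = 3.245 m = 3245.0 mm
λ = L_e / r_min = 3245.0 / 30.31 = 107

λ ≈ 107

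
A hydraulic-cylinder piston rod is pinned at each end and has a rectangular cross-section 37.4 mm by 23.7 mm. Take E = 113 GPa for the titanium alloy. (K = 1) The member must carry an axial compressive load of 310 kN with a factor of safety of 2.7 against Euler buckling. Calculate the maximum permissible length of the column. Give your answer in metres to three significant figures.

L_max ≈ 0.235 m

Buckling occurs about the weak axis: I_min = h·b³/12 with b = 23.7 mm (the shorter side).
I_min = 37.4×23.7³/12 = 4.149×10^4 mm⁴
I = 4.149×10^-8 m⁴
Required critical load P_cr = n·P = 2.7 × 310 = 837.0 kN = 8.370×10^5 N
From P_cr = π²EI/(K·L)²:  L = (1/K)·√(π²EI/P_cr) = (1/1)·√(π²×1.13×10^11×4.149×10^-8/8.370×10^5)
L = 0.235 m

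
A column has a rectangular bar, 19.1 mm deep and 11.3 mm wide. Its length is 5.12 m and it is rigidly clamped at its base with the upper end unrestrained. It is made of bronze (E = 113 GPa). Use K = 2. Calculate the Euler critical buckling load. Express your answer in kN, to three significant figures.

P_cr ≈ 0.0244 kN

Buckling occurs about the weak axis: I_min = h·b³/12 with b = 11.3 mm (the shorter side).
I_min = 19.1×11.3³/12 = 2.297×10^3 mm⁴
I = 2.297×10^3 mm⁴ = 2.297×10^-9 m⁴
Effective length L_e = K·L = 2 × 5.12 = 10.24 m
P_cr = π²EI / L_e² = π² × 113×10⁹ × 2.297×10^-9 / 10.24² = 24.43 N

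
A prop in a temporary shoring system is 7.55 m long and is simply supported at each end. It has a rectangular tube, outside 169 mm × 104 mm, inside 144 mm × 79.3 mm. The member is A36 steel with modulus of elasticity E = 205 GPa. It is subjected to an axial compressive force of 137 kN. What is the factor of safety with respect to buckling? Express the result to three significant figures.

Weak-axis I_min = (h_o·b_o³ − h_i·b_i³)/12 with b_o = 104, b_i = 79.30 mm (shorter outer/inner sides).
I_min = (169×104³ − 144.0×79.30³)/12 = 9.858×10^6 mm⁴
I = 9.858×10^6 mm⁴ = 9.858×10^-6 m⁴
Effective length L_e = K·L = 1 × 7.55 = 7.550 m
P_cr = π²EI / L_e² = π² × 205×10⁹ × 9.858×10^-6 / 7.550² = 3.499×10^5 N
Factor of safety n = P_cr / P = 349.89 / 137 = 2.55

n ≈ 2.55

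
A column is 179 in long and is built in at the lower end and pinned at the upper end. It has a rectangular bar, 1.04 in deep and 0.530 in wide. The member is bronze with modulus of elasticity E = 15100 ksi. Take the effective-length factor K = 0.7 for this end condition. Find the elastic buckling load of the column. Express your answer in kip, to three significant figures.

P_cr ≈ 0.122 kip

Buckling occurs about the weak axis: I_min = h·b³/12 with b = 0.530 in (the shorter side).
I_min = 1.04×0.530³/12 = 1.290×10^-2 in⁴
Effective length L_e = K·L = 0.7 × 179 = 125.3 in
P_cr = π²EI / L_e² = π² × 15100×10³ × 1.290×10^-2 / 125.3² = 122.5 lb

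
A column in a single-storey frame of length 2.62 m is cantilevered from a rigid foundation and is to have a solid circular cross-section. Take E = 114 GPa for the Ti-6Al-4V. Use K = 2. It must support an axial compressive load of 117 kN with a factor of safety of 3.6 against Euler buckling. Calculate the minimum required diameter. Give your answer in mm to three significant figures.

d ≈ 120 mm

Required P_cr = n·P = 3.6 × 117 = 421.2 kN
L_e = K·L = 2 × 2.62 = 5.240 m
Required I = P_cr·L_e²/(π²E) = 4.212×10^5 × 5.240² / (π² × 1.14×10^11) = 1.028×10^-5 m⁴
I_req = 1.028×10^7 mm⁴
Solid circle: I = πd⁴/64  ⇒  d = (64I/π)^(1/4) = (64×1.028×10^7/π)^(1/4) = 120 mm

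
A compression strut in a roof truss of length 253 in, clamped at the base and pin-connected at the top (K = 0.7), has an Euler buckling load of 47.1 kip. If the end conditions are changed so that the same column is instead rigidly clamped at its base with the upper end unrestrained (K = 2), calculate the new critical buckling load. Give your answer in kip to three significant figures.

P_cr ≈ 5.77 kip

P_cr ∝ 1/K², so P_cr,new = P_cr,old × (K_old/K_new)² = 47.1 × (0.7/2)²
= 47.1 × 0.1225 = 5.77 kip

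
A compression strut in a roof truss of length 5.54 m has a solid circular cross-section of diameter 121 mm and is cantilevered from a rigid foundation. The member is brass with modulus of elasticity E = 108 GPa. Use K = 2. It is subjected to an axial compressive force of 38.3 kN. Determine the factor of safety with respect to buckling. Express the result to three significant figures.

I = πd⁴/64 = π×121⁴/64 = 1.052×10^7 mm⁴
I = 1.052×10^7 mm⁴ = 1.052×10^-5 m⁴
Effective length L_e = K·L = 2 × 5.54 = 11.08 m
P_cr = π²EI / L_e² = π² × 108×10⁹ × 1.052×10^-5 / 11.08² = 9.136×10^4 N
Factor of safety n = P_cr / P = 91.360 / 38.3 = 2.39

n ≈ 2.39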